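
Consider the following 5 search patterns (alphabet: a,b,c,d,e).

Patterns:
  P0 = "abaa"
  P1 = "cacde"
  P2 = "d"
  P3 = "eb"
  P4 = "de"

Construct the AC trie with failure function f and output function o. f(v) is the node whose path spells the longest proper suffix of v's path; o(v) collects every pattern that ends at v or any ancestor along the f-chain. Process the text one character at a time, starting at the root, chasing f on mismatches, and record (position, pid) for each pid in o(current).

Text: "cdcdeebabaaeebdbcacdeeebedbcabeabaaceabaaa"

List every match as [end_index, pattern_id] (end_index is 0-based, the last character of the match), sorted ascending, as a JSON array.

Build automaton:
Trie (insert patterns):
  0='ε' goto a→1 c→5 d→10 e→11
  1='a' goto b→2
  2='ab' goto a→3
  3='aba' goto a→4
  4='abaa' goto ·  [P0 ends]
  5='c' goto a→6
  6='ca' goto c→7
  7='cac' goto d→8
  8='cacd' goto e→9
  9='cacde' goto ·  [P1 ends]
  10='d' goto e→13  [P2 ends]
  11='e' goto b→12
  12='eb' goto ·  [P3 ends]
  13='de' goto ·  [P4 ends]

Failure links (BFS by depth):
  n1('a'): parent n0 fail=0; on 'a' 0 → fail=0;  out ∅∪∅=∅
  n5('c'): parent n0 fail=0; on 'c' 0 → fail=0;  out ∅∪∅=∅
  n10('d'): parent n0 fail=0; on 'd' 0 → fail=0;  out {2}∪∅={2}
  n11('e'): parent n0 fail=0; on 'e' 0 → fail=0;  out ∅∪∅=∅
  n2('ab'): parent n1 fail=0; on 'b' 0 → fail=0;  out ∅∪∅=∅
  n6('ca'): parent n5 fail=0; on 'a' 0 → fail=1;  out ∅∪∅=∅
  n12('eb'): parent n11 fail=0; on 'b' 0 → fail=0;  out {3}∪∅={3}
  n13('de'): parent n10 fail=0; on 'e' 0 → fail=11;  out {4}∪∅={4}
  n3('aba'): parent n2 fail=0; on 'a' 0 → fail=1;  out ∅∪∅=∅
  n7('cac'): parent n6 fail=1; on 'c' 1→0 → fail=5;  out ∅∪∅=∅
  n4('abaa'): parent n3 fail=1; on 'a' 1→0 → fail=1;  out {0}∪∅={0}
  n8('cacd'): parent n7 fail=5; on 'd' 5→0 → fail=10;  out ∅∪{2}={2}
  n9('cacde'): parent n8 fail=10; on 'e' 10 → fail=13;  out {1}∪{4}={1,4}

Text stream:
pos 0 'c': at 5
pos 1 'd': at 10 (via fail)  → match P2@[1:1]
pos 2 'c': at 5 (via fail)
pos 3 'd': at 10 (via fail)  → match P2@[3:3]
pos 4 'e': at 13  → match P4@[3:4]
pos 5 'e': at 11 (via fail)
pos 6 'b': at 12  → match P3@[5:6]
pos 7 'a': at 1 (via fail)
pos 8 'b': at 2
pos 9 'a': at 3
pos 10 'a': at 4  → match P0@[7:10]
pos 11 'e': at 11 (via fail)
pos 12 'e': at 11 (via fail)
pos 13 'b': at 12  → match P3@[12:13]
pos 14 'd': at 10 (via fail)  → match P2@[14:14]
pos 15 'b': at 0 (via fail)
pos 16 'c': at 5
pos 17 'a': at 6
pos 18 'c': at 7
pos 19 'd': at 8  → match P2@[19:19]
pos 20 'e': at 9  → match P1@[16:20],P4@[19:20]
pos 21 'e': at 11 (via fail)
pos 22 'e': at 11 (via fail)
pos 23 'b': at 12  → match P3@[22:23]
pos 24 'e': at 11 (via fail)
pos 25 'd': at 10 (via fail)  → match P2@[25:25]
pos 26 'b': at 0 (via fail)
pos 27 'c': at 5
pos 28 'a': at 6
pos 29 'b': at 2 (via fail)
pos 30 'e': at 11 (via fail)
pos 31 'a': at 1 (via fail)
pos 32 'b': at 2
pos 33 'a': at 3
pos 34 'a': at 4  → match P0@[31:34]
pos 35 'c': at 5 (via fail)
pos 36 'e': at 11 (via fail)
pos 37 'a': at 1 (via fail)
pos 38 'b': at 2
pos 39 'a': at 3
pos 40 'a': at 4  → match P0@[37:40]
pos 41 'a': at 1 (via fail)

All matches (sorted): [[1,2],[3,2],[4,4],[6,3],[10,0],[13,3],[14,2],[19,2],[20,1],[20,4],[23,3],[25,2],[34,0],[40,0]]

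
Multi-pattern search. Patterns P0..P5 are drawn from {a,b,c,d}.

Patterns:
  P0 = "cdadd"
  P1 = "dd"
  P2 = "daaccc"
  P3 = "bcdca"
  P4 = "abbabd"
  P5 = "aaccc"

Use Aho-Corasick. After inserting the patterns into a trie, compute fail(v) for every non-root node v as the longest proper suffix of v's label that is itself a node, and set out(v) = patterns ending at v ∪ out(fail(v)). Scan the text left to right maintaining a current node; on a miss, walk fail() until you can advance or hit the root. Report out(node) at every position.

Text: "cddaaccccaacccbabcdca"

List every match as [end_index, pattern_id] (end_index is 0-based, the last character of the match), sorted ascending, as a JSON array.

Construct AC machine:
Trie (insert patterns):
  n0 'ε': a→18 b→13 c→1 d→6
  n1 'c': d→2
  n2 'cd': a→3
  n3 'cda': d→4
  n4 'cdad': d→5
  n5 'cdadd': ·  [P0 ends]
  n6 'd': a→8 d→7
  n7 'dd': ·  [P1 ends]
  n8 'da': a→9
  n9 'daa': c→10
  n10 'daac': c→11
  n11 'daacc': c→12
  n12 'daaccc': ·  [P2 ends]
  n13 'b': c→14
  n14 'bc': d→15
  n15 'bcd': c→16
  n16 'bcdc': a→17
  n17 'bcdca': ·  [P3 ends]
  n18 'a': a→24 b→19
  n19 'ab': b→20
  n20 'abb': a→21
  n21 'abba': b→22
  n22 'abbab': d→23
  n23 'abbabd': ·  [P4 ends]
  n24 'aa': c→25
  n25 'aac': c→26
  n26 'aacc': c→27
  n27 'aaccc': ·  [P5 ends]

BFS fail/out derivation:
  fail(1) 'c': from fail(0)=0 chase 'c': 0 ⇒ 0;  out=∅∪out(0)=∅
  fail(6) 'd': from fail(0)=0 chase 'd': 0 ⇒ 0;  out=∅∪out(0)=∅
  fail(13) 'b': from fail(0)=0 chase 'b': 0 ⇒ 0;  out=∅∪out(0)=∅
  fail(18) 'a': from fail(0)=0 chase 'a': 0 ⇒ 0;  out=∅∪out(0)=∅
  fail(2) 'cd': from fail(1)=0 chase 'd': 0 ⇒ 6;  out=∅∪out(6)=∅
  fail(7) 'dd': from fail(6)=0 chase 'd': 0 ⇒ 6;  out={1}∪out(6)={1}
  fail(8) 'da': from fail(6)=0 chase 'a': 0 ⇒ 18;  out=∅∪out(18)=∅
  fail(14) 'bc': from fail(13)=0 chase 'c': 0 ⇒ 1;  out=∅∪out(1)=∅
  fail(19) 'ab': from fail(18)=0 chase 'b': 0 ⇒ 13;  out=∅∪out(13)=∅
  fail(24) 'aa': from fail(18)=0 chase 'a': 0 ⇒ 18;  out=∅∪out(18)=∅
  fail(3) 'cda': from fail(2)=6 chase 'a': 6 ⇒ 8;  out=∅∪out(8)=∅
  fail(9) 'daa': from fail(8)=18 chase 'a': 18 ⇒ 24;  out=∅∪out(24)=∅
  fail(15) 'bcd': from fail(14)=1 chase 'd': 1 ⇒ 2;  out=∅∪out(2)=∅
  fail(20) 'abb': from fail(19)=13 chase 'b': 13→0 ⇒ 13;  out=∅∪out(13)=∅
  fail(25) 'aac': from fail(24)=18 chase 'c': 18→0 ⇒ 1;  out=∅∪out(1)=∅
  fail(4) 'cdad': from fail(3)=8 chase 'd': 8→18→0 ⇒ 6;  out=∅∪out(6)=∅
  fail(10) 'daac': from fail(9)=24 chase 'c': 24 ⇒ 25;  out=∅∪out(25)=∅
  fail(16) 'bcdc': from fail(15)=2 chase 'c': 2→6→0 ⇒ 1;  out=∅∪out(1)=∅
  fail(21) 'abba': from fail(20)=13 chase 'a': 13→0 ⇒ 18;  out=∅∪out(18)=∅
  fail(26) 'aacc': from fail(25)=1 chase 'c': 1→0 ⇒ 1;  out=∅∪out(1)=∅
  fail(5) 'cdadd': from fail(4)=6 chase 'd': 6 ⇒ 7;  out={0}∪out(7)={0,1}
  fail(11) 'daacc': from fail(10)=25 chase 'c': 25 ⇒ 26;  out=∅∪out(26)=∅
  fail(17) 'bcdca': from fail(16)=1 chase 'a': 1→0 ⇒ 18;  out={3}∪out(18)={3}
  fail(22) 'abbab': from fail(21)=18 chase 'b': 18 ⇒ 19;  out=∅∪out(19)=∅
  fail(27) 'aaccc': from fail(26)=1 chase 'c': 1→0 ⇒ 1;  out={5}∪out(1)={5}
  fail(12) 'daaccc': from fail(11)=26 chase 'c': 26 ⇒ 27;  out={2}∪out(27)={2,5}
  fail(23) 'abbabd': from fail(22)=19 chase 'd': 19→13→0 ⇒ 6;  out={4}∪out(6)={4}

Run:
[0] read 'c'  n0⇒n1
[1] read 'd'  n1⇒n2
[2] read 'd'  n2⇒n7 (via fail)  ** P1@[1:2]
[3] read 'a'  n7⇒n8 (via fail)
[4] read 'a'  n8⇒n9
[5] read 'c'  n9⇒n10
[6] read 'c'  n10⇒n11
[7] read 'c'  n11⇒n12  ** P2@[2:7],P5@[3:7]
[8] read 'c'  n12⇒n1 (via fail)
[9] read 'a'  n1⇒n18 (via fail)
[10] read 'a'  n18⇒n24
[11] read 'c'  n24⇒n25
[12] read 'c'  n25⇒n26
[13] read 'c'  n26⇒n27  ** P5@[9:13]
[14] read 'b'  n27⇒n13 (via fail)
[15] read 'a'  n13⇒n18 (via fail)
[16] read 'b'  n18⇒n19
[17] read 'c'  n19⇒n14 (via fail)
[18] read 'd'  n14⇒n15
[19] read 'c'  n15⇒n16
[20] read 'a'  n16⇒n17  ** P3@[16:20]

Result: [[2,1],[7,2],[7,5],[13,5],[20,3]]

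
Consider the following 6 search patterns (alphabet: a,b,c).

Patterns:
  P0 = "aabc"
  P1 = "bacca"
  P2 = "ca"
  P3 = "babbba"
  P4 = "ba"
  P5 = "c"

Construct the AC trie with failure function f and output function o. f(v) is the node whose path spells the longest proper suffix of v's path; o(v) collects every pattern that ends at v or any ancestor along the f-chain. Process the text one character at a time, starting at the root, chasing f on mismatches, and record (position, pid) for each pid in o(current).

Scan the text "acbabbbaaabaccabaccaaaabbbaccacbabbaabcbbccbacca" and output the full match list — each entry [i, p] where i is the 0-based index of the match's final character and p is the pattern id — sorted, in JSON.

Construct AC machine:
Trie nodes:
  n0 'ε': a→1 b→5 c→10
  n1 'a': a→2
  n2 'aa': b→3
  n3 'aab': c→4
  n4 'aabc': ·  [P0 ends]
  n5 'b': a→6
  n6 'ba': b→12 c→7  [P4 ends]
  n7 'bac': c→8
  n8 'bacc': a→9
  n9 'bacca': ·  [P1 ends]
  n10 'c': a→11  [P5 ends]
  n11 'ca': ·  [P2 ends]
  n12 'bab': b→13
  n13 'babb': b→14
  n14 'babbb': a→15
  n15 'babbba': ·  [P3 ends]

BFS fail/out derivation:
  n1('a'): parent n0 fail=0; on 'a' 0 → fail=0;  out ∅∪∅=∅
  n5('b'): parent n0 fail=0; on 'b' 0 → fail=0;  out ∅∪∅=∅
  n10('c'): parent n0 fail=0; on 'c' 0 → fail=0;  out {5}∪∅={5}
  n2('aa'): parent n1 fail=0; on 'a' 0 → fail=1;  out ∅∪∅=∅
  n6('ba'): parent n5 fail=0; on 'a' 0 → fail=1;  out {4}∪∅={4}
  n11('ca'): parent n10 fail=0; on 'a' 0 → fail=1;  out {2}∪∅={2}
  n3('aab'): parent n2 fail=1; on 'b' 1→0 → fail=5;  out ∅∪∅=∅
  n7('bac'): parent n6 fail=1; on 'c' 1→0 → fail=10;  out ∅∪{5}={5}
  n12('bab'): parent n6 fail=1; on 'b' 1→0 → fail=5;  out ∅∪∅=∅
  n4('aabc'): parent n3 fail=5; on 'c' 5→0 → fail=10;  out {0}∪{5}={0,5}
  n8('bacc'): parent n7 fail=10; on 'c' 10→0 → fail=10;  out ∅∪{5}={5}
  n13('babb'): parent n12 fail=5; on 'b' 5→0 → fail=5;  out ∅∪∅=∅
  n9('bacca'): parent n8 fail=10; on 'a' 10 → fail=11;  out {1}∪{2}={1,2}
  n14('babbb'): parent n13 fail=5; on 'b' 5→0 → fail=5;  out ∅∪∅=∅
  n15('babbba'): parent n14 fail=5; on 'a' 5 → fail=6;  out {3}∪{4}={3,4}

Scan:
[0] read 'a'  n0⇒n1
[1] read 'c'  n1⇒n10 ·f  emit P5@[1:1]
[2] read 'b'  n10⇒n5 ·f
[3] read 'a'  n5⇒n6  emit P4@[2:3]
[4] read 'b'  n6⇒n12
[5] read 'b'  n12⇒n13
[6] read 'b'  n13⇒n14
[7] read 'a'  n14⇒n15  emit P3@[2:7],P4@[6:7]
[8] read 'a'  n15⇒n2 ·f
[9] read 'a'  n2⇒n2 ·f
[10] read 'b'  n2⇒n3
[11] read 'a'  n3⇒n6 ·f  emit P4@[10:11]
[12] read 'c'  n6⇒n7  emit P5@[12:12]
[13] read 'c'  n7⇒n8  emit P5@[13:13]
[14] read 'a'  n8⇒n9  emit P1@[10:14],P2@[13:14]
[15] read 'b'  n9⇒n5 ·f
[16] read 'a'  n5⇒n6  emit P4@[15:16]
[17] read 'c'  n6⇒n7  emit P5@[17:17]
[18] read 'c'  n7⇒n8  emit P5@[18:18]
[19] read 'a'  n8⇒n9  emit P1@[15:19],P2@[18:19]
[20] read 'a'  n9⇒n2 ·f
[21] read 'a'  n2⇒n2 ·f
[22] read 'a'  n2⇒n2 ·f
[23] read 'b'  n2⇒n3
[24] read 'b'  n3⇒n5 ·f
[25] read 'b'  n5⇒n5 ·f
[26] read 'a'  n5⇒n6  emit P4@[25:26]
[27] read 'c'  n6⇒n7  emit P5@[27:27]
[28] read 'c'  n7⇒n8  emit P5@[28:28]
[29] read 'a'  n8⇒n9  emit P1@[25:29],P2@[28:29]
[30] read 'c'  n9⇒n10 ·f  emit P5@[30:30]
[31] read 'b'  n10⇒n5 ·f
[32] read 'a'  n5⇒n6  emit P4@[31:32]
[33] read 'b'  n6⇒n12
[34] read 'b'  n12⇒n13
[35] read 'a'  n13⇒n6 ·f  emit P4@[34:35]
[36] read 'a'  n6⇒n2 ·f
[37] read 'b'  n2⇒n3
[38] read 'c'  n3⇒n4  emit P0@[35:38],P5@[38:38]
[39] read 'b'  n4⇒n5 ·f
[40] read 'b'  n5⇒n5 ·f
[41] read 'c'  n5⇒n10 ·f  emit P5@[41:41]
[42] read 'c'  n10⇒n10 ·f  emit P5@[42:42]
[43] read 'b'  n10⇒n5 ·f
[44] read 'a'  n5⇒n6  emit P4@[43:44]
[45] read 'c'  n6⇒n7  emit P5@[45:45]
[46] read 'c'  n7⇒n8  emit P5@[46:46]
[47] read 'a'  n8⇒n9  emit P1@[43:47],P2@[46:47]

Matches: [[1,5],[3,4],[7,3],[7,4],[11,4],[12,5],[13,5],[14,1],[14,2],[16,4],[17,5],[18,5],[19,1],[19,2],[26,4],[27,5],[28,5],[29,1],[29,2],[30,5],[32,4],[35,4],[38,0],[38,5],[41,5],[42,5],[44,4],[45,5],[46,5],[47,1],[47,2]]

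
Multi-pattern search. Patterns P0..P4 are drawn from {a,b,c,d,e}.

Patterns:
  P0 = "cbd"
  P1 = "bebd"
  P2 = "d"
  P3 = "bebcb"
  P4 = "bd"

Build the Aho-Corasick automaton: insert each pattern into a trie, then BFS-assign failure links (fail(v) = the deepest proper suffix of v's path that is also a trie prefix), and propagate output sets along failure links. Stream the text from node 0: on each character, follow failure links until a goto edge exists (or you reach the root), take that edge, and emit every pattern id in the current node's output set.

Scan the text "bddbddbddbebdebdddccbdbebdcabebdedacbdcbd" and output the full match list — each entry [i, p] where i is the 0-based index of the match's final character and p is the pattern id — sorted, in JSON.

Build:
Trie nodes:
  0='ε' goto b→4 c→1 d→8
  1='c' goto b→2
  2='cb' goto d→3
  3='cbd' goto ·  ←P0
  4='b' goto d→11 e→5
  5='be' goto b→6
  6='beb' goto c→9 d→7
  7='bebd' goto ·  ←P1
  8='d' goto ·  ←P2
  9='bebc' goto b→10
  10='bebcb' goto ·  ←P3
  11='bd' goto ·  ←P4

Failure links (BFS by depth):
  fail(1) 'c': from fail(0)=0 chase 'c': 0 ⇒ 0;  out=∅∪out(0)=∅
  fail(4) 'b': from fail(0)=0 chase 'b': 0 ⇒ 0;  out=∅∪out(0)=∅
  fail(8) 'd': from fail(0)=0 chase 'd': 0 ⇒ 0;  out={2}∪out(0)={2}
  fail(2) 'cb': from fail(1)=0 chase 'b': 0 ⇒ 4;  out=∅∪out(4)=∅
  fail(5) 'be': from fail(4)=0 chase 'e': 0 ⇒ 0;  out=∅∪out(0)=∅
  fail(11) 'bd': from fail(4)=0 chase 'd': 0 ⇒ 8;  out={4}∪out(8)={2,4}
  fail(3) 'cbd': from fail(2)=4 chase 'd': 4 ⇒ 11;  out={0}∪out(11)={0,2,4}
  fail(6) 'beb': from fail(5)=0 chase 'b': 0 ⇒ 4;  out=∅∪out(4)=∅
  fail(7) 'bebd': from fail(6)=4 chase 'd': 4 ⇒ 11;  out={1}∪out(11)={1,2,4}
  fail(9) 'bebc': from fail(6)=4 chase 'c': 4→0 ⇒ 1;  out=∅∪out(1)=∅
  fail(10) 'bebcb': from fail(9)=1 chase 'b': 1 ⇒ 2;  out={3}∪out(2)={3}

Scan:
[0] read 'b'  n0⇒n4
[1] read 'd'  n4⇒n11  emit P2@[1:1],P4@[0:1]
[2] read 'd'  n11⇒n8 (fail-walked)  emit P2@[2:2]
[3] read 'b'  n8⇒n4 (fail-walked)
[4] read 'd'  n4⇒n11  emit P2@[4:4],P4@[3:4]
[5] read 'd'  n11⇒n8 (fail-walked)  emit P2@[5:5]
[6] read 'b'  n8⇒n4 (fail-walked)
[7] read 'd'  n4⇒n11  emit P2@[7:7],P4@[6:7]
[8] read 'd'  n11⇒n8 (fail-walked)  emit P2@[8:8]
[9] read 'b'  n8⇒n4 (fail-walked)
[10] read 'e'  n4⇒n5
[11] read 'b'  n5⇒n6
[12] read 'd'  n6⇒n7  emit P1@[9:12],P2@[12:12],P4@[11:12]
[13] read 'e'  n7⇒n0 (fail-walked)
[14] read 'b'  n0⇒n4
[15] read 'd'  n4⇒n11  emit P2@[15:15],P4@[14:15]
[16] read 'd'  n11⇒n8 (fail-walked)  emit P2@[16:16]
[17] read 'd'  n8⇒n8 (fail-walked)  emit P2@[17:17]
[18] read 'c'  n8⇒n1 (fail-walked)
[19] read 'c'  n1⇒n1 (fail-walked)
[20] read 'b'  n1⇒n2
[21] read 'd'  n2⇒n3  emit P0@[19:21],P2@[21:21],P4@[20:21]
[22] read 'b'  n3⇒n4 (fail-walked)
[23] read 'e'  n4⇒n5
[24] read 'b'  n5⇒n6
[25] read 'd'  n6⇒n7  emit P1@[22:25],P2@[25:25],P4@[24:25]
[26] read 'c'  n7⇒n1 (fail-walked)
[27] read 'a'  n1⇒n0 (fail-walked)
[28] read 'b'  n0⇒n4
[29] read 'e'  n4⇒n5
[30] read 'b'  n5⇒n6
[31] read 'd'  n6⇒n7  emit P1@[28:31],P2@[31:31],P4@[30:31]
[32] read 'e'  n7⇒n0 (fail-walked)
[33] read 'd'  n0⇒n8  emit P2@[33:33]
[34] read 'a'  n8⇒n0 (fail-walked)
[35] read 'c'  n0⇒n1
[36] read 'b'  n1⇒n2
[37] read 'd'  n2⇒n3  emit P0@[35:37],P2@[37:37],P4@[36:37]
[38] read 'c'  n3⇒n1 (fail-walked)
[39] read 'b'  n1⇒n2
[40] read 'd'  n2⇒n3  emit P0@[38:40],P2@[40:40],P4@[39:40]

Matches: [[1,2],[1,4],[2,2],[4,2],[4,4],[5,2],[7,2],[7,4],[8,2],[12,1],[12,2],[12,4],[15,2],[15,4],[16,2],[17,2],[21,0],[21,2],[21,4],[25,1],[25,2],[25,4],[31,1],[31,2],[31,4],[33,2],[37,0],[37,2],[37,4],[40,0],[40,2],[40,4]]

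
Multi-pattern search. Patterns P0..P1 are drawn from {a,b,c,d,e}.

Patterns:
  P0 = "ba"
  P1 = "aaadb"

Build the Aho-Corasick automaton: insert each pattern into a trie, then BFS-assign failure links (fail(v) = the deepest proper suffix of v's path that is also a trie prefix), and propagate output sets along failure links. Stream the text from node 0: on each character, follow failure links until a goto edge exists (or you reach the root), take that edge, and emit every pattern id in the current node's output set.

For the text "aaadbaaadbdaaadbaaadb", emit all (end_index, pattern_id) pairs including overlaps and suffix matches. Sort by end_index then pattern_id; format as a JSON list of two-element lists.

Build:
Trie nodes:
  0='ε' goto a→3 b→1
  1='b' goto a→2
  2='ba' goto ·  [P0 ends]
  3='a' goto a→4
  4='aa' goto a→5
  5='aaa' goto d→6
  6='aaad' goto b→7
  7='aaadb' goto ·  [P1 ends]

BFS fail/out derivation:
  fail(1) 'b': from fail(0)=0 chase 'b': 0 ⇒ 0;  out=∅∪out(0)=∅
  fail(3) 'a': from fail(0)=0 chase 'a': 0 ⇒ 0;  out=∅∪out(0)=∅
  fail(2) 'ba': from fail(1)=0 chase 'a': 0 ⇒ 3;  out={0}∪out(3)={0}
  fail(4) 'aa': from fail(3)=0 chase 'a': 0 ⇒ 3;  out=∅∪out(3)=∅
  fail(5) 'aaa': from fail(4)=3 chase 'a': 3 ⇒ 4;  out=∅∪out(4)=∅
  fail(6) 'aaad': from fail(5)=4 chase 'd': 4→3→0 ⇒ 0;  out=∅∪out(0)=∅
  fail(7) 'aaadb': from fail(6)=0 chase 'b': 0 ⇒ 1;  out={1}∪out(1)={1}

Text stream:
[0] read 'a'  n0⇒n3
[1] read 'a'  n3⇒n4
[2] read 'a'  n4⇒n5
[3] read 'd'  n5⇒n6
[4] read 'b'  n6⇒n7  → match P1@[0:4]
[5] read 'a'  n7⇒n2 ·f  → match P0@[4:5]
[6] read 'a'  n2⇒n4 ·f
[7] read 'a'  n4⇒n5
[8] read 'd'  n5⇒n6
[9] read 'b'  n6⇒n7  → match P1@[5:9]
[10] read 'd'  n7⇒n0 ·f
[11] read 'a'  n0⇒n3
[12] read 'a'  n3⇒n4
[13] read 'a'  n4⇒n5
[14] read 'd'  n5⇒n6
[15] read 'b'  n6⇒n7  → match P1@[11:15]
[16] read 'a'  n7⇒n2 ·f  → match P0@[15:16]
[17] read 'a'  n2⇒n4 ·f
[18] read 'a'  n4⇒n5
[19] read 'd'  n5⇒n6
[20] read 'b'  n6⇒n7  → match P1@[16:20]

All matches (sorted): [[4,1],[5,0],[9,1],[15,1],[16,0],[20,1]]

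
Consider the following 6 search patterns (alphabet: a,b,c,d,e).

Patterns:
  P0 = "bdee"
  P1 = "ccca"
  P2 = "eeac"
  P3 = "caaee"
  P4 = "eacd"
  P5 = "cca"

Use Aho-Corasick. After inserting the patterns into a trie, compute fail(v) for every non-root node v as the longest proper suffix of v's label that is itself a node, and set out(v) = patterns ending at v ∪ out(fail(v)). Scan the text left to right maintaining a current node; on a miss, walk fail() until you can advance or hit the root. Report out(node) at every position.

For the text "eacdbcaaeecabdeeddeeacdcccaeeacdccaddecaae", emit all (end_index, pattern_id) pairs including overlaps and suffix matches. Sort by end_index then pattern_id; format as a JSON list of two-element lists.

Build automaton:
Trie (insert patterns):
  0='ε' goto b→1 c→5 e→9
  1='b' goto d→2
  2='bd' goto e→3
  3='bde' goto e→4
  4='bdee' goto ·  ←P0
  5='c' goto a→13 c→6
  6='cc' goto a→20 c→7
  7='ccc' goto a→8
  8='ccca' goto ·  ←P1
  9='e' goto a→17 e→10
  10='ee' goto a→11
  11='eea' goto c→12
  12='eeac' goto ·  ←P2
  13='ca' goto a→14
  14='caa' goto e→15
  15='caae' goto e→16
  16='caaee' goto ·  ←P3
  17='ea' goto c→18
  18='eac' goto d→19
  19='eacd' goto ·  ←P4
  20='cca' goto ·  ←P5

BFS fail/out derivation:
  n1('b'): parent n0 fail=0; on 'b' 0 → fail=0;  out ∅∪∅=∅
  n5('c'): parent n0 fail=0; on 'c' 0 → fail=0;  out ∅∪∅=∅
  n9('e'): parent n0 fail=0; on 'e' 0 → fail=0;  out ∅∪∅=∅
  n2('bd'): parent n1 fail=0; on 'd' 0 → fail=0;  out ∅∪∅=∅
  n6('cc'): parent n5 fail=0; on 'c' 0 → fail=5;  out ∅∪∅=∅
  n10('ee'): parent n9 fail=0; on 'e' 0 → fail=9;  out ∅∪∅=∅
  n13('ca'): parent n5 fail=0; on 'a' 0 → fail=0;  out ∅∪∅=∅
  n17('ea'): parent n9 fail=0; on 'a' 0 → fail=0;  out ∅∪∅=∅
  n3('bde'): parent n2 fail=0; on 'e' 0 → fail=9;  out ∅∪∅=∅
  n7('ccc'): parent n6 fail=5; on 'c' 5 → fail=6;  out ∅∪∅=∅
  n11('eea'): parent n10 fail=9; on 'a' 9 → fail=17;  out ∅∪∅=∅
  n14('caa'): parent n13 fail=0; on 'a' 0 → fail=0;  out ∅∪∅=∅
  n18('eac'): parent n17 fail=0; on 'c' 0 → fail=5;  out ∅∪∅=∅
  n20('cca'): parent n6 fail=5; on 'a' 5 → fail=13;  out {5}∪∅={5}
  n4('bdee'): parent n3 fail=9; on 'e' 9 → fail=10;  out {0}∪∅={0}
  n8('ccca'): parent n7 fail=6; on 'a' 6 → fail=20;  out {1}∪{5}={1,5}
  n12('eeac'): parent n11 fail=17; on 'c' 17 → fail=18;  out {2}∪∅={2}
  n15('caae'): parent n14 fail=0; on 'e' 0 → fail=9;  out ∅∪∅=∅
  n19('eacd'): parent n18 fail=5; on 'd' 5→0 → fail=0;  out {4}∪∅={4}
  n16('caaee'): parent n15 fail=9; on 'e' 9 → fail=10;  out {3}∪∅={3}

Run:
pos 0 'e': at 9
pos 1 'a': at 17
pos 2 'c': at 18
pos 3 'd': at 19  ** P4@[0:3]
pos 4 'b': at 1 (fail-walked)
pos 5 'c': at 5 (fail-walked)
pos 6 'a': at 13
pos 7 'a': at 14
pos 8 'e': at 15
pos 9 'e': at 16  ** P3@[5:9]
pos 10 'c': at 5 (fail-walked)
pos 11 'a': at 13
pos 12 'b': at 1 (fail-walked)
pos 13 'd': at 2
pos 14 'e': at 3
pos 15 'e': at 4  ** P0@[12:15]
pos 16 'd': at 0 (fail-walked)
pos 17 'd': at 0
pos 18 'e': at 9
pos 19 'e': at 10
pos 20 'a': at 11
pos 21 'c': at 12  ** P2@[18:21]
pos 22 'd': at 19 (fail-walked)  ** P4@[19:22]
pos 23 'c': at 5 (fail-walked)
pos 24 'c': at 6
pos 25 'c': at 7
pos 26 'a': at 8  ** P1@[23:26],P5@[24:26]
pos 27 'e': at 9 (fail-walked)
pos 28 'e': at 10
pos 29 'a': at 11
pos 30 'c': at 12  ** P2@[27:30]
pos 31 'd': at 19 (fail-walked)  ** P4@[28:31]
pos 32 'c': at 5 (fail-walked)
pos 33 'c': at 6
pos 34 'a': at 20  ** P5@[32:34]
pos 35 'd': at 0 (fail-walked)
pos 36 'd': at 0
pos 37 'e': at 9
pos 38 'c': at 5 (fail-walked)
pos 39 'a': at 13
pos 40 'a': at 14
pos 41 'e': at 15

Matches: [[3,4],[9,3],[15,0],[21,2],[22,4],[26,1],[26,5],[30,2],[31,4],[34,5]]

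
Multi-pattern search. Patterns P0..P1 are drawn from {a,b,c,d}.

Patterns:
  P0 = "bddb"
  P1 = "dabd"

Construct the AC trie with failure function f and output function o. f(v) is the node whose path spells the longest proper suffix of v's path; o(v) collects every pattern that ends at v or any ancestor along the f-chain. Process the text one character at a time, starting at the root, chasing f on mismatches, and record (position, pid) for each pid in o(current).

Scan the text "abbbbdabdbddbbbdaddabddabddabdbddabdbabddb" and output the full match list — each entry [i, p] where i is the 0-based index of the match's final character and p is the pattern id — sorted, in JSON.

Build automaton:
Trie (insert patterns):
  n0 'ε': b→1 d→5
  n1 'b': d→2
  n2 'bd': d→3
  n3 'bdd': b→4
  n4 'bddb': ·  ←P0
  n5 'd': a→6
  n6 'da': b→7
  n7 'dab': d→8
  n8 'dabd': ·  ←P1

Failure links (BFS by depth):
  n1('b'): parent n0 fail=0; on 'b' 0 → fail=0;  out ∅∪∅=∅
  n5('d'): parent n0 fail=0; on 'd' 0 → fail=0;  out ∅∪∅=∅
  n2('bd'): parent n1 fail=0; on 'd' 0 → fail=5;  out ∅∪∅=∅
  n6('da'): parent n5 fail=0; on 'a' 0 → fail=0;  out ∅∪∅=∅
  n3('bdd'): parent n2 fail=5; on 'd' 5→0 → fail=5;  out ∅∪∅=∅
  n7('dab'): parent n6 fail=0; on 'b' 0 → fail=1;  out ∅∪∅=∅
  n4('bddb'): parent n3 fail=5; on 'b' 5→0 → fail=1;  out {0}∪∅={0}
  n8('dabd'): parent n7 fail=1; on 'd' 1 → fail=2;  out {1}∪∅={1}

Run:
pos 0 'a': at 0
pos 1 'b': at 1
pos 2 'b': at 1 ·f
pos 3 'b': at 1 ·f
pos 4 'b': at 1 ·f
pos 5 'd': at 2
pos 6 'a': at 6 ·f
pos 7 'b': at 7
pos 8 'd': at 8  ** P1@[5:8]
pos 9 'b': at 1 ·f
pos 10 'd': at 2
pos 11 'd': at 3
pos 12 'b': at 4  ** P0@[9:12]
pos 13 'b': at 1 ·f
pos 14 'b': at 1 ·f
pos 15 'd': at 2
pos 16 'a': at 6 ·f
pos 17 'd': at 5 ·f
pos 18 'd': at 5 ·f
pos 19 'a': at 6
pos 20 'b': at 7
pos 21 'd': at 8  ** P1@[18:21]
pos 22 'd': at 3 ·f
pos 23 'a': at 6 ·f
pos 24 'b': at 7
pos 25 'd': at 8  ** P1@[22:25]
pos 26 'd': at 3 ·f
pos 27 'a': at 6 ·f
pos 28 'b': at 7
pos 29 'd': at 8  ** P1@[26:29]
pos 30 'b': at 1 ·f
pos 31 'd': at 2
pos 32 'd': at 3
pos 33 'a': at 6 ·f
pos 34 'b': at 7
pos 35 'd': at 8  ** P1@[32:35]
pos 36 'b': at 1 ·f
pos 37 'a': at 0 ·f
pos 38 'b': at 1
pos 39 'd': at 2
pos 40 'd': at 3
pos 41 'b': at 4  ** P0@[38:41]

All matches (sorted): [[8,1],[12,0],[21,1],[25,1],[29,1],[35,1],[41,0]]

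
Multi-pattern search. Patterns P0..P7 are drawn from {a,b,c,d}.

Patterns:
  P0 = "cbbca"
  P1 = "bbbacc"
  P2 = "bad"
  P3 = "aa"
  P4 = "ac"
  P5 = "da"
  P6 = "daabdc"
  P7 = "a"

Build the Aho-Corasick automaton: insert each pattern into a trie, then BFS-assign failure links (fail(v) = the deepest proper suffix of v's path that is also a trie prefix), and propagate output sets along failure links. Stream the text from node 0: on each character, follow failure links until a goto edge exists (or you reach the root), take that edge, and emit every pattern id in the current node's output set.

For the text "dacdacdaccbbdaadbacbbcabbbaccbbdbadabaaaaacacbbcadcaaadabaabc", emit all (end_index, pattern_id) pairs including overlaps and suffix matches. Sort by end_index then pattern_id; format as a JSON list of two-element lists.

Build automaton:
Trie (insert patterns):
  n0 'ε': a→14 b→6 c→1 d→17
  n1 'c': b→2
  n2 'cb': b→3
  n3 'cbb': c→4
  n4 'cbbc': a→5
  n5 'cbbca': ·  ←P0
  n6 'b': a→12 b→7
  n7 'bb': b→8
  n8 'bbb': a→9
  n9 'bbba': c→10
  n10 'bbbac': c→11
  n11 'bbbacc': ·  ←P1
  n12 'ba': d→13
  n13 'bad': ·  ←P2
  n14 'a': a→15 c→16  ←P7
  n15 'aa': ·  ←P3
  n16 'ac': ·  ←P4
  n17 'd': a→18
  n18 'da': a→19  ←P5
  n19 'daa': b→20
  n20 'daab': d→21
  n21 'daabd': c→22
  n22 'daabdc': ·  ←P6

BFS fail/out derivation:
  fail(1) 'c': from fail(0)=0 chase 'c': 0 ⇒ 0;  out=∅∪out(0)=∅
  fail(6) 'b': from fail(0)=0 chase 'b': 0 ⇒ 0;  out=∅∪out(0)=∅
  fail(14) 'a': from fail(0)=0 chase 'a': 0 ⇒ 0;  out={7}∪out(0)={7}
  fail(17) 'd': from fail(0)=0 chase 'd': 0 ⇒ 0;  out=∅∪out(0)=∅
  fail(2) 'cb': from fail(1)=0 chase 'b': 0 ⇒ 6;  out=∅∪out(6)=∅
  fail(7) 'bb': from fail(6)=0 chase 'b': 0 ⇒ 6;  out=∅∪out(6)=∅
  fail(12) 'ba': from fail(6)=0 chase 'a': 0 ⇒ 14;  out=∅∪out(14)={7}
  fail(15) 'aa': from fail(14)=0 chase 'a': 0 ⇒ 14;  out={3}∪out(14)={3,7}
  fail(16) 'ac': from fail(14)=0 chase 'c': 0 ⇒ 1;  out={4}∪out(1)={4}
  fail(18) 'da': from fail(17)=0 chase 'a': 0 ⇒ 14;  out={5}∪out(14)={5,7}
  fail(3) 'cbb': from fail(2)=6 chase 'b': 6 ⇒ 7;  out=∅∪out(7)=∅
  fail(8) 'bbb': from fail(7)=6 chase 'b': 6 ⇒ 7;  out=∅∪out(7)=∅
  fail(13) 'bad': from fail(12)=14 chase 'd': 14→0 ⇒ 17;  out={2}∪out(17)={2}
  fail(19) 'daa': from fail(18)=14 chase 'a': 14 ⇒ 15;  out=∅∪out(15)={3,7}
  fail(4) 'cbbc': from fail(3)=7 chase 'c': 7→6→0 ⇒ 1;  out=∅∪out(1)=∅
  fail(9) 'bbba': from fail(8)=7 chase 'a': 7→6 ⇒ 12;  out=∅∪out(12)={7}
  fail(20) 'daab': from fail(19)=15 chase 'b': 15→14→0 ⇒ 6;  out=∅∪out(6)=∅
  fail(5) 'cbbca': from fail(4)=1 chase 'a': 1→0 ⇒ 14;  out={0}∪out(14)={0,7}
  fail(10) 'bbbac': from fail(9)=12 chase 'c': 12→14 ⇒ 16;  out=∅∪out(16)={4}
  fail(21) 'daabd': from fail(20)=6 chase 'd': 6→0 ⇒ 17;  out=∅∪out(17)=∅
  fail(11) 'bbbacc': from fail(10)=16 chase 'c': 16→1→0 ⇒ 1;  out={1}∪out(1)={1}
  fail(22) 'daabdc': from fail(21)=17 chase 'c': 17→0 ⇒ 1;  out={6}∪out(1)={6}

Run:
[0] read 'd'  n0⇒n17
[1] read 'a'  n17⇒n18  ** P5@[0:1],P7@[1:1]
[2] read 'c'  n18⇒n16 ·f  ** P4@[1:2]
[3] read 'd'  n16⇒n17 ·f
[4] read 'a'  n17⇒n18  ** P5@[3:4],P7@[4:4]
[5] read 'c'  n18⇒n16 ·f  ** P4@[4:5]
[6] read 'd'  n16⇒n17 ·f
[7] read 'a'  n17⇒n18  ** P5@[6:7],P7@[7:7]
[8] read 'c'  n18⇒n16 ·f  ** P4@[7:8]
[9] read 'c'  n16⇒n1 ·f
[10] read 'b'  n1⇒n2
[11] read 'b'  n2⇒n3
[12] read 'd'  n3⇒n17 ·f
[13] read 'a'  n17⇒n18  ** P5@[12:13],P7@[13:13]
[14] read 'a'  n18⇒n19  ** P3@[13:14],P7@[14:14]
[15] read 'd'  n19⇒n17 ·f
[16] read 'b'  n17⇒n6 ·f
[17] read 'a'  n6⇒n12  ** P7@[17:17]
[18] read 'c'  n12⇒n16 ·f  ** P4@[17:18]
[19] read 'b'  n16⇒n2 ·f
[20] read 'b'  n2⇒n3
[21] read 'c'  n3⇒n4
[22] read 'a'  n4⇒n5  ** P0@[18:22],P7@[22:22]
[23] read 'b'  n5⇒n6 ·f
[24] read 'b'  n6⇒n7
[25] read 'b'  n7⇒n8
[26] read 'a'  n8⇒n9  ** P7@[26:26]
[27] read 'c'  n9⇒n10  ** P4@[26:27]
[28] read 'c'  n10⇒n11  ** P1@[23:28]
[29] read 'b'  n11⇒n2 ·f
[30] read 'b'  n2⇒n3
[31] read 'd'  n3⇒n17 ·f
[32] read 'b'  n17⇒n6 ·f
[33] read 'a'  n6⇒n12  ** P7@[33:33]
[34] read 'd'  n12⇒n13  ** P2@[32:34]
[35] read 'a'  n13⇒n18 ·f  ** P5@[34:35],P7@[35:35]
[36] read 'b'  n18⇒n6 ·f
[37] read 'a'  n6⇒n12  ** P7@[37:37]
[38] read 'a'  n12⇒n15 ·f  ** P3@[37:38],P7@[38:38]
[39] read 'a'  n15⇒n15 ·f  ** P3@[38:39],P7@[39:39]
[40] read 'a'  n15⇒n15 ·f  ** P3@[39:40],P7@[40:40]
[41] read 'a'  n15⇒n15 ·f  ** P3@[40:41],P7@[41:41]
[42] read 'c'  n15⇒n16 ·f  ** P4@[41:42]
[43] read 'a'  n16⇒n14 ·f  ** P7@[43:43]
[44] read 'c'  n14⇒n16  ** P4@[43:44]
[45] read 'b'  n16⇒n2 ·f
[46] read 'b'  n2⇒n3
[47] read 'c'  n3⇒n4
[48] read 'a'  n4⇒n5  ** P0@[44:48],P7@[48:48]
[49] read 'd'  n5⇒n17 ·f
[50] read 'c'  n17⇒n1 ·f
[51] read 'a'  n1⇒n14 ·f  ** P7@[51:51]
[52] read 'a'  n14⇒n15  ** P3@[51:52],P7@[52:52]
[53] read 'a'  n15⇒n15 ·f  ** P3@[52:53],P7@[53:53]
[54] read 'd'  n15⇒n17 ·f
[55] read 'a'  n17⇒n18  ** P5@[54:55],P7@[55:55]
[56] read 'b'  n18⇒n6 ·f
[57] read 'a'  n6⇒n12  ** P7@[57:57]
[58] read 'a'  n12⇒n15 ·f  ** P3@[57:58],P7@[58:58]
[59] read 'b'  n15⇒n6 ·f
[60] read 'c'  n6⇒n1 ·f

Matches: [[1,5],[1,7],[2,4],[4,5],[4,7],[5,4],[7,5],[7,7],[8,4],[13,5],[13,7],[14,3],[14,7],[17,7],[18,4],[22,0],[22,7],[26,7],[27,4],[28,1],[33,7],[34,2],[35,5],[35,7],[37,7],[38,3],[38,7],[39,3],[39,7],[40,3],[40,7],[41,3],[41,7],[42,4],[43,7],[44,4],[48,0],[48,7],[51,7],[52,3],[52,7],[53,3],[53,7],[55,5],[55,7],[57,7],[58,3],[58,7]]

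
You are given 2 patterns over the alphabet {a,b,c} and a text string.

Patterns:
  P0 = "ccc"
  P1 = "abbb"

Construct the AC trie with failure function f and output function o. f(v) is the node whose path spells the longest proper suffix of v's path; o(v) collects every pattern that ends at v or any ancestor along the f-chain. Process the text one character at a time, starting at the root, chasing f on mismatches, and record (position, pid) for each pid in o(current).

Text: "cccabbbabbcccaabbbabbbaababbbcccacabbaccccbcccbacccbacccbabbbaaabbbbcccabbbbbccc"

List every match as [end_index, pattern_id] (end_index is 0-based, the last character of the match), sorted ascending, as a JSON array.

Construct AC machine:
Trie (insert patterns):
  n0 'ε': a→4 c→1
  n1 'c': c→2
  n2 'cc': c→3
  n3 'ccc': ·  ←P0
  n4 'a': b→5
  n5 'ab': b→6
  n6 'abb': b→7
  n7 'abbb': ·  ←P1

Failure links (BFS by depth):
  n1('c'): parent n0 fail=0; on 'c' 0 → fail=0;  out ∅∪∅=∅
  n4('a'): parent n0 fail=0; on 'a' 0 → fail=0;  out ∅∪∅=∅
  n2('cc'): parent n1 fail=0; on 'c' 0 → fail=1;  out ∅∪∅=∅
  n5('ab'): parent n4 fail=0; on 'b' 0 → fail=0;  out ∅∪∅=∅
  n3('ccc'): parent n2 fail=1; on 'c' 1 → fail=2;  out {0}∪∅={0}
  n6('abb'): parent n5 fail=0; on 'b' 0 → fail=0;  out ∅∪∅=∅
  n7('abbb'): parent n6 fail=0; on 'b' 0 → fail=0;  out {1}∪∅={1}

Run:
[0] read 'c'  n0⇒n1
[1] read 'c'  n1⇒n2
[2] read 'c'  n2⇒n3  → match P0@[0:2]
[3] read 'a'  n3⇒n4 (via fail)
[4] read 'b'  n4⇒n5
[5] read 'b'  n5⇒n6
[6] read 'b'  n6⇒n7  → match P1@[3:6]
[7] read 'a'  n7⇒n4 (via fail)
[8] read 'b'  n4⇒n5
[9] read 'b'  n5⇒n6
[10] read 'c'  n6⇒n1 (via fail)
[11] read 'c'  n1⇒n2
[12] read 'c'  n2⇒n3  → match P0@[10:12]
[13] read 'a'  n3⇒n4 (via fail)
[14] read 'a'  n4⇒n4 (via fail)
[15] read 'b'  n4⇒n5
[16] read 'b'  n5⇒n6
[17] read 'b'  n6⇒n7  → match P1@[14:17]
[18] read 'a'  n7⇒n4 (via fail)
[19] read 'b'  n4⇒n5
[20] read 'b'  n5⇒n6
[21] read 'b'  n6⇒n7  → match P1@[18:21]
[22] read 'a'  n7⇒n4 (via fail)
[23] read 'a'  n4⇒n4 (via fail)
[24] read 'b'  n4⇒n5
[25] read 'a'  n5⇒n4 (via fail)
[26] read 'b'  n4⇒n5
[27] read 'b'  n5⇒n6
[28] read 'b'  n6⇒n7  → match P1@[25:28]
[29] read 'c'  n7⇒n1 (via fail)
[30] read 'c'  n1⇒n2
[31] read 'c'  n2⇒n3  → match P0@[29:31]
[32] read 'a'  n3⇒n4 (via fail)
[33] read 'c'  n4⇒n1 (via fail)
[34] read 'a'  n1⇒n4 (via fail)
[35] read 'b'  n4⇒n5
[36] read 'b'  n5⇒n6
[37] read 'a'  n6⇒n4 (via fail)
[38] read 'c'  n4⇒n1 (via fail)
[39] read 'c'  n1⇒n2
[40] read 'c'  n2⇒n3  → match P0@[38:40]
[41] read 'c'  n3⇒n3 (via fail)  → match P0@[39:41]
[42] read 'b'  n3⇒n0 (via fail)
[43] read 'c'  n0⇒n1
[44] read 'c'  n1⇒n2
[45] read 'c'  n2⇒n3  → match P0@[43:45]
[46] read 'b'  n3⇒n0 (via fail)
[47] read 'a'  n0⇒n4
[48] read 'c'  n4⇒n1 (via fail)
[49] read 'c'  n1⇒n2
[50] read 'c'  n2⇒n3  → match P0@[48:50]
[51] read 'b'  n3⇒n0 (via fail)
[52] read 'a'  n0⇒n4
[53] read 'c'  n4⇒n1 (via fail)
[54] read 'c'  n1⇒n2
[55] read 'c'  n2⇒n3  → match P0@[53:55]
[56] read 'b'  n3⇒n0 (via fail)
[57] read 'a'  n0⇒n4
[58] read 'b'  n4⇒n5
[59] read 'b'  n5⇒n6
[60] read 'b'  n6⇒n7  → match P1@[57:60]
[61] read 'a'  n7⇒n4 (via fail)
[62] read 'a'  n4⇒n4 (via fail)
[63] read 'a'  n4⇒n4 (via fail)
[64] read 'b'  n4⇒n5
[65] read 'b'  n5⇒n6
[66] read 'b'  n6⇒n7  → match P1@[63:66]
[67] read 'b'  n7⇒n0 (via fail)
[68] read 'c'  n0⇒n1
[69] read 'c'  n1⇒n2
[70] read 'c'  n2⇒n3  → match P0@[68:70]
[71] read 'a'  n3⇒n4 (via fail)
[72] read 'b'  n4⇒n5
[73] read 'b'  n5⇒n6
[74] read 'b'  n6⇒n7  → match P1@[71:74]
[75] read 'b'  n7⇒n0 (via fail)
[76] read 'b'  n0⇒n0
[77] read 'c'  n0⇒n1
[78] read 'c'  n1⇒n2
[79] read 'c'  n2⇒n3  → match P0@[77:79]

All matches (sorted): [[2,0],[6,1],[12,0],[17,1],[21,1],[28,1],[31,0],[40,0],[41,0],[45,0],[50,0],[55,0],[60,1],[66,1],[70,0],[74,1],[79,0]]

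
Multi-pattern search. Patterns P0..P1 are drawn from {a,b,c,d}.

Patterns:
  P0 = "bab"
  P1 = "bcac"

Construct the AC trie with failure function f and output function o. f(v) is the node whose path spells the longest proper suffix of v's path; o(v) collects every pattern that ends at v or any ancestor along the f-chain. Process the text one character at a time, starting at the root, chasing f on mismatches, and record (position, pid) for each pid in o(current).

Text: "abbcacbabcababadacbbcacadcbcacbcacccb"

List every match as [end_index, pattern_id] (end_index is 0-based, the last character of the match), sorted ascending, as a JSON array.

Build automaton:
Trie (insert patterns):
  0='ε' goto b→1
  1='b' goto a→2 c→4
  2='ba' goto b→3
  3='bab' goto ·  [P0 ends]
  4='bc' goto a→5
  5='bca' goto c→6
  6='bcac' goto ·  [P1 ends]

Failure links (BFS by depth):
  fail(1) 'b': from fail(0)=0 chase 'b': 0 ⇒ 0;  out=∅∪out(0)=∅
  fail(2) 'ba': from fail(1)=0 chase 'a': 0 ⇒ 0;  out=∅∪out(0)=∅
  fail(4) 'bc': from fail(1)=0 chase 'c': 0 ⇒ 0;  out=∅∪out(0)=∅
  fail(3) 'bab': from fail(2)=0 chase 'b': 0 ⇒ 1;  out={0}∪out(1)={0}
  fail(5) 'bca': from fail(4)=0 chase 'a': 0 ⇒ 0;  out=∅∪out(0)=∅
  fail(6) 'bcac': from fail(5)=0 chase 'c': 0 ⇒ 0;  out={1}∪out(0)={1}

Text stream:
pos 0 'a': at 0
pos 1 'b': at 1
pos 2 'b': at 1 (via fail)
pos 3 'c': at 4
pos 4 'a': at 5
pos 5 'c': at 6  ** P1@[2:5]
pos 6 'b': at 1 (via fail)
pos 7 'a': at 2
pos 8 'b': at 3  ** P0@[6:8]
pos 9 'c': at 4 (via fail)
pos 10 'a': at 5
pos 11 'b': at 1 (via fail)
pos 12 'a': at 2
pos 13 'b': at 3  ** P0@[11:13]
pos 14 'a': at 2 (via fail)
pos 15 'd': at 0 (via fail)
pos 16 'a': at 0
pos 17 'c': at 0
pos 18 'b': at 1
pos 19 'b': at 1 (via fail)
pos 20 'c': at 4
pos 21 'a': at 5
pos 22 'c': at 6  ** P1@[19:22]
pos 23 'a': at 0 (via fail)
pos 24 'd': at 0
pos 25 'c': at 0
pos 26 'b': at 1
pos 27 'c': at 4
pos 28 'a': at 5
pos 29 'c': at 6  ** P1@[26:29]
pos 30 'b': at 1 (via fail)
pos 31 'c': at 4
pos 32 'a': at 5
pos 33 'c': at 6  ** P1@[30:33]
pos 34 'c': at 0 (via fail)
pos 35 'c': at 0
pos 36 'b': at 1

Result: [[5,1],[8,0],[13,0],[22,1],[29,1],[33,1]]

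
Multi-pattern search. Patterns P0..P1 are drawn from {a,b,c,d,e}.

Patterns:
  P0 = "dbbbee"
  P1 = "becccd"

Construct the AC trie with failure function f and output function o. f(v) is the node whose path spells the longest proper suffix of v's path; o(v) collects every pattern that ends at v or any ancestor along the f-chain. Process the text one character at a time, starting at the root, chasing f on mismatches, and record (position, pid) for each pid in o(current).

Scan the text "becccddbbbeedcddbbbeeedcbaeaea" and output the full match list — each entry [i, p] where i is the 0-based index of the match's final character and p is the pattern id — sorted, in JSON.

Build automaton:
Trie nodes:
  0='ε' goto b→7 d→1
  1='d' goto b→2
  2='db' goto b→3
  3='dbb' goto b→4
  4='dbbb' goto e→5
  5='dbbbe' goto e→6
  6='dbbbee' goto ·  ←P0
  7='b' goto e→8
  8='be' goto c→9
  9='bec' goto c→10
  10='becc' goto c→11
  11='beccc' goto d→12
  12='becccd' goto ·  ←P1

Failure links (BFS by depth):
  fail(1) 'd': from fail(0)=0 chase 'd': 0 ⇒ 0;  out=∅∪out(0)=∅
  fail(7) 'b': from fail(0)=0 chase 'b': 0 ⇒ 0;  out=∅∪out(0)=∅
  fail(2) 'db': from fail(1)=0 chase 'b': 0 ⇒ 7;  out=∅∪out(7)=∅
  fail(8) 'be': from fail(7)=0 chase 'e': 0 ⇒ 0;  out=∅∪out(0)=∅
  fail(3) 'dbb': from fail(2)=7 chase 'b': 7→0 ⇒ 7;  out=∅∪out(7)=∅
  fail(9) 'bec': from fail(8)=0 chase 'c': 0 ⇒ 0;  out=∅∪out(0)=∅
  fail(4) 'dbbb': from fail(3)=7 chase 'b': 7→0 ⇒ 7;  out=∅∪out(7)=∅
  fail(10) 'becc': from fail(9)=0 chase 'c': 0 ⇒ 0;  out=∅∪out(0)=∅
  fail(5) 'dbbbe': from fail(4)=7 chase 'e': 7 ⇒ 8;  out=∅∪out(8)=∅
  fail(11) 'beccc': from fail(10)=0 chase 'c': 0 ⇒ 0;  out=∅∪out(0)=∅
  fail(6) 'dbbbee': from fail(5)=8 chase 'e': 8→0 ⇒ 0;  out={0}∪out(0)={0}
  fail(12) 'becccd': from fail(11)=0 chase 'd': 0 ⇒ 1;  out={1}∪out(1)={1}

Text stream:
[0] read 'b'  n0⇒n7
[1] read 'e'  n7⇒n8
[2] read 'c'  n8⇒n9
[3] read 'c'  n9⇒n10
[4] read 'c'  n10⇒n11
[5] read 'd'  n11⇒n12  → match P1@[0:5]
[6] read 'd'  n12⇒n1 (via fail)
[7] read 'b'  n1⇒n2
[8] read 'b'  n2⇒n3
[9] read 'b'  n3⇒n4
[10] read 'e'  n4⇒n5
[11] read 'e'  n5⇒n6  → match P0@[6:11]
[12] read 'd'  n6⇒n1 (via fail)
[13] read 'c'  n1⇒n0 (via fail)
[14] read 'd'  n0⇒n1
[15] read 'd'  n1⇒n1 (via fail)
[16] read 'b'  n1⇒n2
[17] read 'b'  n2⇒n3
[18] read 'b'  n3⇒n4
[19] read 'e'  n4⇒n5
[20] read 'e'  n5⇒n6  → match P0@[15:20]
[21] read 'e'  n6⇒n0 (via fail)
[22] read 'd'  n0⇒n1
[23] read 'c'  n1⇒n0 (via fail)
[24] read 'b'  n0⇒n7
[25] read 'a'  n7⇒n0 (via fail)
[26] read 'e'  n0⇒n0
[27] read 'a'  n0⇒n0
[28] read 'e'  n0⇒n0
[29] read 'a'  n0⇒n0

Matches: [[5,1],[11,0],[20,0]]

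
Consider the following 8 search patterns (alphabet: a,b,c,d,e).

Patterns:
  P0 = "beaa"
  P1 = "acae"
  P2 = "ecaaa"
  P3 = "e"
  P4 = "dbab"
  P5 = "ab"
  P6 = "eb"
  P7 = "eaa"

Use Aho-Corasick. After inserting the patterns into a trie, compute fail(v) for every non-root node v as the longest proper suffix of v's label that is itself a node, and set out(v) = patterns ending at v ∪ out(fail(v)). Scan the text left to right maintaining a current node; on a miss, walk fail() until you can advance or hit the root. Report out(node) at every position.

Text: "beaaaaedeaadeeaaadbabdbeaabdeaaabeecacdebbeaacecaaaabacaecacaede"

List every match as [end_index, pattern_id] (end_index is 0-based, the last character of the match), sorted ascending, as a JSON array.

Build:
Trie nodes:
  n0 'ε': a→5 b→1 d→14 e→9
  n1 'b': e→2
  n2 'be': a→3
  n3 'bea': a→4
  n4 'beaa': ·  [P0 ends]
  n5 'a': b→18 c→6
  n6 'ac': a→7
  n7 'aca': e→8
  n8 'acae': ·  [P1 ends]
  n9 'e': a→20 b→19 c→10  [P3 ends]
  n10 'ec': a→11
  n11 'eca': a→12
  n12 'ecaa': a→13
  n13 'ecaaa': ·  [P2 ends]
  n14 'd': b→15
  n15 'db': a→16
  n16 'dba': b→17
  n17 'dbab': ·  [P4 ends]
  n18 'ab': ·  [P5 ends]
  n19 'eb': ·  [P6 ends]
  n20 'ea': a→21
  n21 'eaa': ·  [P7 ends]

Failure links (BFS by depth):
  n1('b'): parent n0 fail=0; on 'b' 0 → fail=0;  out ∅∪∅=∅
  n5('a'): parent n0 fail=0; on 'a' 0 → fail=0;  out ∅∪∅=∅
  n9('e'): parent n0 fail=0; on 'e' 0 → fail=0;  out {3}∪∅={3}
  n14('d'): parent n0 fail=0; on 'd' 0 → fail=0;  out ∅∪∅=∅
  n2('be'): parent n1 fail=0; on 'e' 0 → fail=9;  out ∅∪{3}={3}
  n6('ac'): parent n5 fail=0; on 'c' 0 → fail=0;  out ∅∪∅=∅
  n10('ec'): parent n9 fail=0; on 'c' 0 → fail=0;  out ∅∪∅=∅
  n15('db'): parent n14 fail=0; on 'b' 0 → fail=1;  out ∅∪∅=∅
  n18('ab'): parent n5 fail=0; on 'b' 0 → fail=1;  out {5}∪∅={5}
  n19('eb'): parent n9 fail=0; on 'b' 0 → fail=1;  out {6}∪∅={6}
  n20('ea'): parent n9 fail=0; on 'a' 0 → fail=5;  out ∅∪∅=∅
  n3('bea'): parent n2 fail=9; on 'a' 9 → fail=20;  out ∅∪∅=∅
  n7('aca'): parent n6 fail=0; on 'a' 0 → fail=5;  out ∅∪∅=∅
  n11('eca'): parent n10 fail=0; on 'a' 0 → fail=5;  out ∅∪∅=∅
  n16('dba'): parent n15 fail=1; on 'a' 1→0 → fail=5;  out ∅∪∅=∅
  n21('eaa'): parent n20 fail=5; on 'a' 5→0 → fail=5;  out {7}∪∅={7}
  n4('beaa'): parent n3 fail=20; on 'a' 20 → fail=21;  out {0}∪{7}={0,7}
  n8('acae'): parent n7 fail=5; on 'e' 5→0 → fail=9;  out {1}∪{3}={1,3}
  n12('ecaa'): parent n11 fail=5; on 'a' 5→0 → fail=5;  out ∅∪∅=∅
  n17('dbab'): parent n16 fail=5; on 'b' 5 → fail=18;  out {4}∪{5}={4,5}
  n13('ecaaa'): parent n12 fail=5; on 'a' 5→0 → fail=5;  out {2}∪∅={2}

Scan:
i=0 'b': node 0→1
i=1 'e': node 1→2  emit P3@[1:1]
i=2 'a': node 2→3
i=3 'a': node 3→4  emit P0@[0:3],P7@[1:3]
i=4 'a': node 4→5 (via fail)
i=5 'a': node 5→5 (via fail)
i=6 'e': node 5→9 (via fail)  emit P3@[6:6]
i=7 'd': node 9→14 (via fail)
i=8 'e': node 14→9 (via fail)  emit P3@[8:8]
i=9 'a': node 9→20
i=10 'a': node 20→21  emit P7@[8:10]
i=11 'd': node 21→14 (via fail)
i=12 'e': node 14→9 (via fail)  emit P3@[12:12]
i=13 'e': node 9→9 (via fail)  emit P3@[13:13]
i=14 'a': node 9→20
i=15 'a': node 20→21  emit P7@[13:15]
i=16 'a': node 21→5 (via fail)
i=17 'd': node 5→14 (via fail)
i=18 'b': node 14→15
i=19 'a': node 15→16
i=20 'b': node 16→17  emit P4@[17:20],P5@[19:20]
i=21 'd': node 17→14 (via fail)
i=22 'b': node 14→15
i=23 'e': node 15→2 (via fail)  emit P3@[23:23]
i=24 'a': node 2→3
i=25 'a': node 3→4  emit P0@[22:25],P7@[23:25]
i=26 'b': node 4→18 (via fail)  emit P5@[25:26]
i=27 'd': node 18→14 (via fail)
i=28 'e': node 14→9 (via fail)  emit P3@[28:28]
i=29 'a': node 9→20
i=30 'a': node 20→21  emit P7@[28:30]
i=31 'a': node 21→5 (via fail)
i=32 'b': node 5→18  emit P5@[31:32]
i=33 'e': node 18→2 (via fail)  emit P3@[33:33]
i=34 'e': node 2→9 (via fail)  emit P3@[34:34]
i=35 'c': node 9→10
i=36 'a': node 10→11
i=37 'c': node 11→6 (via fail)
i=38 'd': node 6→14 (via fail)
i=39 'e': node 14→9 (via fail)  emit P3@[39:39]
i=40 'b': node 9→19  emit P6@[39:40]
i=41 'b': node 19→1 (via fail)
i=42 'e': node 1→2  emit P3@[42:42]
i=43 'a': node 2→3
i=44 'a': node 3→4  emit P0@[41:44],P7@[42:44]
i=45 'c': node 4→6 (via fail)
i=46 'e': node 6→9 (via fail)  emit P3@[46:46]
i=47 'c': node 9→10
i=48 'a': node 10→11
i=49 'a': node 11→12
i=50 'a': node 12→13  emit P2@[46:50]
i=51 'a': node 13→5 (via fail)
i=52 'b': node 5→18  emit P5@[51:52]
i=53 'a': node 18→5 (via fail)
i=54 'c': node 5→6
i=55 'a': node 6→7
i=56 'e': node 7→8  emit P1@[53:56],P3@[56:56]
i=57 'c': node 8→10 (via fail)
i=58 'a': node 10→11
i=59 'c': node 11→6 (via fail)
i=60 'a': node 6→7
i=61 'e': node 7→8  emit P1@[58:61],P3@[61:61]
i=62 'd': node 8→14 (via fail)
i=63 'e': node 14→9 (via fail)  emit P3@[63:63]

All matches (sorted): [[1,3],[3,0],[3,7],[6,3],[8,3],[10,7],[12,3],[13,3],[15,7],[20,4],[20,5],[23,3],[25,0],[25,7],[26,5],[28,3],[30,7],[32,5],[33,3],[34,3],[39,3],[40,6],[42,3],[44,0],[44,7],[46,3],[50,2],[52,5],[56,1],[56,3],[61,1],[61,3],[63,3]]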